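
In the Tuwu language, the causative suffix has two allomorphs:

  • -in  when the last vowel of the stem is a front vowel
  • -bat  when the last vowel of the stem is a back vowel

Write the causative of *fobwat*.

The last vowel of *fobwat* is /a/, which is a back vowel, so the suffix is -bat, giving *fobwatbat*.

fobwatbat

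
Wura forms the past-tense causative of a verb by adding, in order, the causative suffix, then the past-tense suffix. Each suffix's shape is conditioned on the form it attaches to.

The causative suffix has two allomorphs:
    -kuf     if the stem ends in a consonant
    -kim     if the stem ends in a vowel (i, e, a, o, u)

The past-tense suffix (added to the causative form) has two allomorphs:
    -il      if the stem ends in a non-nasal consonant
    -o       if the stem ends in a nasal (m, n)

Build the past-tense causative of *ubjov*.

ubjovkufil

The final sound of *ubjov* is /v/, which is a consonant, so the causative suffix is -kuf, giving *ubjovkuf*.
Since the final consonant of the causative form *ubjovkuf* is /f/ (non-nasal), it takes -il, giving *ubjovkufil*.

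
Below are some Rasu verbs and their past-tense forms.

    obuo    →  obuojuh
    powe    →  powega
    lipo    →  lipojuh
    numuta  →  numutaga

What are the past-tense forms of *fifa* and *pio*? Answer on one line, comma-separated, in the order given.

The suffix is conditioned by the last vowel: -juh when the last vowel of the stem is a rounded vowel (*obuo*, *lipo*); -ga when the last vowel of the stem is an unrounded vowel (*powe*, *numuta*).
The last vowel of *fifa* is /a/, which is an unrounded vowel, so the suffix is -ga, giving *fifaga*.
*pio* — last vowel /o/ (a rounded vowel) → -juh → *piojuh*.

fifaga, piojuh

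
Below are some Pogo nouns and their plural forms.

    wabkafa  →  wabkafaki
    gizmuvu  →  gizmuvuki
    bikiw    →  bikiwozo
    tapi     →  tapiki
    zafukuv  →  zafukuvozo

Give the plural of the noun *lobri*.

lobriki

The alternation tracks the final sound of the stem — -ozo when the stem ends in a consonant (*bikiw*, *zafukuv*); -ki when the stem ends in a vowel (*wabkafa*, *gizmuvu*, *tapi*).
*lobri*: final sound = /i/, a vowel → -ki → *lobriki*.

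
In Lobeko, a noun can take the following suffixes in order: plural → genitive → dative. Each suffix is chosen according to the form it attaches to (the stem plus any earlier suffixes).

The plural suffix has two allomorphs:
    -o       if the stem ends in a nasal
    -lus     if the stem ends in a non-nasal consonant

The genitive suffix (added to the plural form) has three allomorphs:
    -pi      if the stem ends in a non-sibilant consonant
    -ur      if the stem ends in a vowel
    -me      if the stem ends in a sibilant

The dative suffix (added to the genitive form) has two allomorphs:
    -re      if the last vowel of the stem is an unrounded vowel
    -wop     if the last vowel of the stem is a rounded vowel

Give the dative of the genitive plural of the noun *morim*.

*morim* — final consonant /m/ (a nasal) → -o → *morimo*.
The plural form *morimo* — final sound /o/ (a vowel) → -ur → *morimour*.
The genitive form *morimour* — last vowel /u/ (a rounded vowel) → -wop → *morimourwop*.

morimourwop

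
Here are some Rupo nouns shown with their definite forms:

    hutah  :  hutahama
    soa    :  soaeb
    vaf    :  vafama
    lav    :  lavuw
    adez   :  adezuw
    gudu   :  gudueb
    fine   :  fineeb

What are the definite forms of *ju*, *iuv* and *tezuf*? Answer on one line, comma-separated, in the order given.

The pattern is voicing of the final sound: -ama when the stem ends in a voiceless consonant (*hutah*, *vaf*); -uw when the stem ends in a voiced consonant (*lav*, *adez*); -eb when the stem ends in a vowel (*soa*, *gudu*, *fine*).
Since the final sound of *ju* is /u/ (a vowel), it takes -eb, giving *jueb*.
*iuv*: final sound = /v/, a voiced consonant → -uw → *iuvuw*.
The final sound of *tezuf* is /f/, which is a voiceless consonant, so the suffix is -ama, giving *tezufama*.

jueb, iuvuw, tezufama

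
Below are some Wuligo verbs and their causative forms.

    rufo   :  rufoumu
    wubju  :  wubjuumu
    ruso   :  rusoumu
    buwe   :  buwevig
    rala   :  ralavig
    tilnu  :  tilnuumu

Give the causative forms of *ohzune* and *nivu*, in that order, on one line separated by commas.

Looking at the last vowel of each stem: -umu when the last vowel of the stem is a rounded vowel (*rufo*, *wubju*, *ruso*, *tilnu*); -vig when the last vowel of the stem is an unrounded vowel (*buwe*, *rala*).
Since the last vowel of *ohzune* is /e/ (an unrounded vowel), it takes -vig, giving *ohzunevig*.
The last vowel of *nivu* is /u/, which is a rounded vowel, so the suffix is -umu, giving *nivuumu*.

ohzunevig, nivuumu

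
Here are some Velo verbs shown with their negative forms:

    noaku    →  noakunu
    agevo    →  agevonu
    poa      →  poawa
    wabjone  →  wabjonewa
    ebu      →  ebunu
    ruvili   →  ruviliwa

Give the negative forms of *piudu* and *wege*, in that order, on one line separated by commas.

The alternation tracks the last vowel of the stem — -nu when the last vowel of the stem is a rounded vowel (*noaku*, *agevo*, *ebu*); -wa when the last vowel of the stem is an unrounded vowel (*poa*, *wabjone*, *ruvili*).
*piudu* — last vowel /u/ (a rounded vowel) → -nu → *piudunu*.
Since the last vowel of *wege* is /e/ (an unrounded vowel), it takes -wa, giving *wegewa*.

piudunu, wegewa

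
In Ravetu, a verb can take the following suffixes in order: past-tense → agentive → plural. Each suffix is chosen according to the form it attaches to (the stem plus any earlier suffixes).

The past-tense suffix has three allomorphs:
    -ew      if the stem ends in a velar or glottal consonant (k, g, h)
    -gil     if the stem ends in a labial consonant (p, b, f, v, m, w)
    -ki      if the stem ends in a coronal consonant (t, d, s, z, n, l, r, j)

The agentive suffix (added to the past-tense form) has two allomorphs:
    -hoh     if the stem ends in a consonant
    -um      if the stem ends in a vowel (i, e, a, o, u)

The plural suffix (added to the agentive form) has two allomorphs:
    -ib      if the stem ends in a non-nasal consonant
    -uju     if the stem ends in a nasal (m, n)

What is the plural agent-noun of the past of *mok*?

*mok* — final consonant /k/ (velar/glottal) → -ew → *mokew*.
The past-tense form *mokew*: final sound = /w/, a consonant → -hoh → *mokewhoh*.
The final consonant of the agentive form *mokewhoh* is /h/, which is non-nasal, so the plural suffix is -ib, giving *mokewhohib*.

mokewhohib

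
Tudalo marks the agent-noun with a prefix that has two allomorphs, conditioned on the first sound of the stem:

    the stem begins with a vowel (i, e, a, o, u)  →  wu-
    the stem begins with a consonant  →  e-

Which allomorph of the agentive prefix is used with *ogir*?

wu-

Since the first sound of *ogir* is /o/ (a vowel), it takes wu-.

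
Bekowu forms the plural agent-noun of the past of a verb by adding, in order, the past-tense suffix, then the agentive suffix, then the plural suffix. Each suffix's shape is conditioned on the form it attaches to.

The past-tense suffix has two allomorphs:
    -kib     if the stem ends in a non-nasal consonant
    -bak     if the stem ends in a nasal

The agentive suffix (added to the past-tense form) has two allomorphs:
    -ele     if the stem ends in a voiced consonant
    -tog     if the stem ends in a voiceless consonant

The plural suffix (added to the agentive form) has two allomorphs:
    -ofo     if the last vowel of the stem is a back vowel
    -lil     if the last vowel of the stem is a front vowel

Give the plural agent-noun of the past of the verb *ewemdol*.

ewemdolkibelelil

The final consonant of *ewemdol* is /l/, which is non-nasal, so the past-tense suffix is -kib, giving *ewemdolkib*.
The past-tense form *ewemdolkib* — final consonant /b/ (voiced) → -ele → *ewemdolkibele*.
The last vowel of the agentive form *ewemdolkibele* is /e/, which is a front vowel, so the plural suffix is -lil, giving *ewemdolkibelelil*.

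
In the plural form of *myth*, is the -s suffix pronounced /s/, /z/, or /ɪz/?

/s/

The stem *myth* ends in a voiceless non-sibilant consonant.
The plural suffix surfaces as /ɪz/ after sibilants, /s/ after other voiceless consonants, and /z/ after other voiced sounds.
So the plural -s on *myth* is pronounced /s/.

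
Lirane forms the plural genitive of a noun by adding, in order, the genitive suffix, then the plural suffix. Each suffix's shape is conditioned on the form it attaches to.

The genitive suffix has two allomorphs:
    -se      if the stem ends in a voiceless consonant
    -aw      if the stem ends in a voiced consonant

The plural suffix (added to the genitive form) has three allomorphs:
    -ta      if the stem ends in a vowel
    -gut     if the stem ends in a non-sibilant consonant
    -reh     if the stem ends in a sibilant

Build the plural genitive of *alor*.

The final consonant of *alor* is /r/, which is voiced, so the genitive suffix is -aw, giving *aloraw*.
The genitive form *aloraw* — final sound /w/ (a non-sibilant consonant) → -gut → *alorawgut*.

alorawgut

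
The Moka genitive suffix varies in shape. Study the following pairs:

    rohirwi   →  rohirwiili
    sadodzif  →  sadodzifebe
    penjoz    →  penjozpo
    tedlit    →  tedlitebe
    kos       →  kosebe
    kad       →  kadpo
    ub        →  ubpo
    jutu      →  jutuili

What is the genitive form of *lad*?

Looking at the final sound of each stem: -ebe when the stem ends in a voiceless consonant (*sadodzif*, *tedlit*, *kos*); -po when the stem ends in a voiced consonant (*penjoz*, *kad*, *ub*); -ili when the stem ends in a vowel (*rohirwi*, *jutu*).
*lad*: final sound = /d/, a voiced consonant → -po → *ladpo*.

ladpo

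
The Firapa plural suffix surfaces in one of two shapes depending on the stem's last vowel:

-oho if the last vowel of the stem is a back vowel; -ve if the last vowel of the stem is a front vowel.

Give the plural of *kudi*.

*kudi* — last vowel /i/ (a front vowel) → -ve → *kudive*.

kudive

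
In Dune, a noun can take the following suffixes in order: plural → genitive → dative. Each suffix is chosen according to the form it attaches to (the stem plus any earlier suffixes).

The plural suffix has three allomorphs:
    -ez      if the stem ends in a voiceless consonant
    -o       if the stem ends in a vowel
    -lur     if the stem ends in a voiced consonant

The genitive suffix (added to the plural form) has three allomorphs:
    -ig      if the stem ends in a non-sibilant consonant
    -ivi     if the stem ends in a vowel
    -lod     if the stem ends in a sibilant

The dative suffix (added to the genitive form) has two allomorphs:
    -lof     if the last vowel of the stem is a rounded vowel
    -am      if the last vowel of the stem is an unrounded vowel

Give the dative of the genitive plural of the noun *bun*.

bunlurigam

*bun*: final sound = /n/, a voiced consonant → -lur → *bunlur*.
The final sound of the plural form *bunlur* is /r/, which is a non-sibilant consonant, so the genitive suffix is -ig, giving *bunlurig*.
The genitive form *bunlurig*: last vowel = /i/, an unrounded vowel → -am → *bunlurigam*.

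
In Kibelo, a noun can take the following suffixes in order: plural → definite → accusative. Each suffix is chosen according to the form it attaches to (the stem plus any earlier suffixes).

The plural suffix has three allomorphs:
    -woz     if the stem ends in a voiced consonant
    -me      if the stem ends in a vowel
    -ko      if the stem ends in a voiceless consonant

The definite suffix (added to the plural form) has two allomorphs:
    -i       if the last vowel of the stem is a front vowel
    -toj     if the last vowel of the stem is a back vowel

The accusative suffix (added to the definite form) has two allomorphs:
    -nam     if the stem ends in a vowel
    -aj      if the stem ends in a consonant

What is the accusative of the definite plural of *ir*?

*ir* — final sound /r/ (a voiced consonant) → -woz → *irwoz*.
The last vowel of the plural form *irwoz* is /o/, which is a back vowel, so the definite suffix is -toj, giving *irwoztoj*.
Since the final sound of the definite form *irwoztoj* is /j/ (a consonant), it takes -aj, giving *irwoztojaj*.

irwoztojaj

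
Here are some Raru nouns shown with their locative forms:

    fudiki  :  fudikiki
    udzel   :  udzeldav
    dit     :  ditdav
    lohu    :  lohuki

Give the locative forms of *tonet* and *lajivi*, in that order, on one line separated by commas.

tonetdav, lajiviki

The pattern is consonant vs. vowel: -dav when the stem ends in a consonant (*udzel*, *dit*); -ki when the stem ends in a vowel (*fudiki*, *lohu*).
Since the final sound of *tonet* is /t/ (a consonant), it takes -dav, giving *tonetdav*.
*lajivi* — final sound /i/ (a vowel) → -ki → *lajiviki*.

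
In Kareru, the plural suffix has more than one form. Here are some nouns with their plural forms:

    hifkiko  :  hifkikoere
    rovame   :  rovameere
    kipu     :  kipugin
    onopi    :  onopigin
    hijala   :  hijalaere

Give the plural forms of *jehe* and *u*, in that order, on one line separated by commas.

jeheere, ugin

Looking at the last vowel of each stem: -gin when the last vowel of the stem is a high vowel (*kipu*, *onopi*); -ere when the last vowel of the stem is a non-high vowel (*hifkiko*, *rovame*, *hijala*).
The last vowel of *jehe* is /e/, which is a non-high vowel, so the suffix is -ere, giving *jeheere*.
*u* — last vowel /u/ (a high vowel) → -gin → *ugin*.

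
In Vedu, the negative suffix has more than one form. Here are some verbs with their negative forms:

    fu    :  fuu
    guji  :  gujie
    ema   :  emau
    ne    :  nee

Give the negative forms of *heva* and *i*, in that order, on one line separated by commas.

hevau, ie

The suffix is conditioned by the last vowel: -e when the last vowel of the stem is a front vowel (*guji*, *ne*); -u when the last vowel of the stem is a back vowel (*fu*, *ema*).
*heva*: last vowel = /a/, a back vowel → -u → *hevau*.
*i* — last vowel /i/ (a front vowel) → -e → *ie*.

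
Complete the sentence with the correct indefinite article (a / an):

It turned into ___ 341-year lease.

a

The indefinite article is chosen by the initial *sound* of the following word, not its spelling.
The number *341* is spoken "three hundred …", beginning with /θriː/ — a consonant sound.
So the article is *a*: It turned into a 341-year lease.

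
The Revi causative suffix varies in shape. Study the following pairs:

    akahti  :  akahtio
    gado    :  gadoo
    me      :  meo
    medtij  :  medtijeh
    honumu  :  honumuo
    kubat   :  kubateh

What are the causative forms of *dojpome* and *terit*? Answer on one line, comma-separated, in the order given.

The pattern is consonant vs. vowel: -eh when the stem ends in a consonant (*medtij*, *kubat*); -o when the stem ends in a vowel (*akahti*, *gado*, *me*, *honumu*).
Since the final sound of *dojpome* is /e/ (a vowel), it takes -o, giving *dojpomeo*.
*terit*: final sound = /t/, a consonant → -eh → *teriteh*.

dojpomeo, teriteh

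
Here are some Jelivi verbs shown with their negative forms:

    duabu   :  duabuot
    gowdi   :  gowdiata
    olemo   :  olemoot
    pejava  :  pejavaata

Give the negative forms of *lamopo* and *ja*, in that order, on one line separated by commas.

lamopoot, jaata

The alternation tracks the last vowel of the stem — -ot when the last vowel of the stem is a rounded vowel (*duabu*, *olemo*); -ata when the last vowel of the stem is an unrounded vowel (*gowdi*, *pejava*).
*lamopo* — last vowel /o/ (a rounded vowel) → -ot → *lamopoot*.
*ja* — last vowel /a/ (an unrounded vowel) → -ata → *jaata*.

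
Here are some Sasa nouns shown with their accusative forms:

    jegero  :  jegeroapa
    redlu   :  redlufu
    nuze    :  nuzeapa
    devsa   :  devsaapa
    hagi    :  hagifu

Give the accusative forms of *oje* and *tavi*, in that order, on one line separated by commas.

ojeapa, tavifu

The pattern is height harmony: -fu when the last vowel of the stem is a high vowel (*redlu*, *hagi*); -apa when the last vowel of the stem is a non-high vowel (*jegero*, *nuze*, *devsa*).
*oje*: last vowel = /e/, a non-high vowel → -apa → *ojeapa*.
Since the last vowel of *tavi* is /i/ (a high vowel), it takes -fu, giving *tavifu*.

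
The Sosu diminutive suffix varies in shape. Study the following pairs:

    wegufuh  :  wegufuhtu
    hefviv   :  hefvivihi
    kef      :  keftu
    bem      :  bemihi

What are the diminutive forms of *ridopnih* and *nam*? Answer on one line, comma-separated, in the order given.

The suffix is conditioned by the final consonant: -tu when the stem ends in a voiceless consonant (*wegufuh*, *kef*); -ihi when the stem ends in a voiced consonant (*hefviv*, *bem*).
The final consonant of *ridopnih* is /h/, which is voiceless, so the suffix is -tu, giving *ridopnihtu*.
Since the final consonant of *nam* is /m/ (voiced), it takes -ihi, giving *namihi*.

ridopnihtu, namihi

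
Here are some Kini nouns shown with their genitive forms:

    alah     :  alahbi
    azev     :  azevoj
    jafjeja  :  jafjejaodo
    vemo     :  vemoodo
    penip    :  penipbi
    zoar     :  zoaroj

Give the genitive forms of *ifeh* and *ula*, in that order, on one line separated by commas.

ifehbi, ulaodo

The alternation tracks the final sound of the stem — -bi when the stem ends in a voiceless consonant (*alah*, *penip*); -oj when the stem ends in a voiced consonant (*azev*, *zoar*); -odo when the stem ends in a vowel (*jafjeja*, *vemo*).
Since the final sound of *ifeh* is /h/ (a voiceless consonant), it takes -bi, giving *ifehbi*.
*ula*: final sound = /a/, a vowel → -odo → *ulaodo*.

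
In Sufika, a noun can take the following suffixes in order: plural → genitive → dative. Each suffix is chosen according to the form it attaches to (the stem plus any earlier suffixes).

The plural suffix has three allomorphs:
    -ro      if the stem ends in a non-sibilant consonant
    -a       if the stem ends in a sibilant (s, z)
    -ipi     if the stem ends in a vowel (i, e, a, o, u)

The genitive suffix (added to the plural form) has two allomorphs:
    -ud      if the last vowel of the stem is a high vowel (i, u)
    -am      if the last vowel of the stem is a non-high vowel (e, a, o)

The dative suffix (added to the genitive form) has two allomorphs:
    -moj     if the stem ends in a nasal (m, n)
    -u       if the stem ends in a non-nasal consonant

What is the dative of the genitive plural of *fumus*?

Since the final sound of *fumus* is /s/ (a sibilant), it takes -a, giving *fumusa*.
The plural form *fumusa* — last vowel /a/ (a non-high vowel) → -am → *fumusaam*.
Since the final consonant of the genitive form *fumusaam* is /m/ (a nasal), it takes -moj, giving *fumusaammoj*.

fumusaammoj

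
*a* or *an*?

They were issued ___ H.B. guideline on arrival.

The indefinite article is chosen by the initial *sound* of the following word, not its spelling.
The initialism *H.B.* is read letter by letter; the first letter, H, is pronounced /eɪtʃ/, which begins with a vowel sound.
So the article is *an*: They were issued an H.B. guideline on arrival.

an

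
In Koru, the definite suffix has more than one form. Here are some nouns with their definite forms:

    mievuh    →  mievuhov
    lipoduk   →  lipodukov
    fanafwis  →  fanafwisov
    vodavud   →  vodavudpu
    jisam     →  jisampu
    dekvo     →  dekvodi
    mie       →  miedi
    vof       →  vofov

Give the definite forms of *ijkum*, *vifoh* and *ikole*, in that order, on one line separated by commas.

The pattern is voicing of the final sound: -ov when the stem ends in a voiceless consonant (*mievuh*, *lipoduk*, *fanafwis*, *vof*); -pu when the stem ends in a voiced consonant (*vodavud*, *jisam*); -di when the stem ends in a vowel (*dekvo*, *mie*).
*ijkum*: final sound = /m/, a voiced consonant → -pu → *ijkumpu*.
*vifoh* — final sound /h/ (a voiceless consonant) → -ov → *vifohov*.
The final sound of *ikole* is /e/, which is a vowel, so the suffix is -di, giving *ikoledi*.

ijkumpu, vifohov, ikoledi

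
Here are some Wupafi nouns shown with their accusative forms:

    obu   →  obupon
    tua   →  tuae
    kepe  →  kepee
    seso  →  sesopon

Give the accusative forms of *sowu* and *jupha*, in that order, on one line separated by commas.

sowupon, juphae

Looking at the last vowel of each stem: -pon when the last vowel of the stem is a rounded vowel (*obu*, *seso*); -e when the last vowel of the stem is an unrounded vowel (*tua*, *kepe*).
*sowu* — last vowel /u/ (a rounded vowel) → -pon → *sowupon*.
*jupha* — last vowel /a/ (an unrounded vowel) → -e → *juphae*.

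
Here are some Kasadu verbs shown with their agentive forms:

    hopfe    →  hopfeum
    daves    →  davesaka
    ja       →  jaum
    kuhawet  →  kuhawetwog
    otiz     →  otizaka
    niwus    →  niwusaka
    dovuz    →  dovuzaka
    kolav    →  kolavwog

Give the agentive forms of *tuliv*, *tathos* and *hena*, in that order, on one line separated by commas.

The pattern is sibilance of the final sound: -aka when the stem ends in a sibilant (*daves*, *otiz*, *niwus*, *dovuz*); -wog when the stem ends in a non-sibilant consonant (*kuhawet*, *kolav*); -um when the stem ends in a vowel (*hopfe*, *ja*).
*tuliv* — final sound /v/ (a non-sibilant consonant) → -wog → *tulivwog*.
The final sound of *tathos* is /s/, which is a sibilant, so the suffix is -aka, giving *tathosaka*.
*hena*: final sound = /a/, a vowel → -um → *henaum*.

tulivwog, tathosaka, henaum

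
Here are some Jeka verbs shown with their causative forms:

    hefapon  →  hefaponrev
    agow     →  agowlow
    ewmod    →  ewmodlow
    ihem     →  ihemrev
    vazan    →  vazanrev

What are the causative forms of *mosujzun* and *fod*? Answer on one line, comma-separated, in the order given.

Looking at the final consonant of each stem: -rev when the stem ends in a nasal (*hefapon*, *ihem*, *vazan*); -low when the stem ends in a non-nasal consonant (*agow*, *ewmod*).
The final consonant of *mosujzun* is /n/, which is a nasal, so the suffix is -rev, giving *mosujzunrev*.
Since the final consonant of *fod* is /d/ (non-nasal), it takes -low, giving *fodlow*.

mosujzunrev, fodlow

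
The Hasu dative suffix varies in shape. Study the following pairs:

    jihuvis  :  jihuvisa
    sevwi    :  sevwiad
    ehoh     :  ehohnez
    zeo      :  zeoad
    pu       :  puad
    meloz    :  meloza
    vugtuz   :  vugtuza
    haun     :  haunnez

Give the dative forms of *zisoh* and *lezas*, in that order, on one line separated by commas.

zisohnez, lezasa

The suffix is conditioned by the final sound: -a when the stem ends in a sibilant (*jihuvis*, *meloz*, *vugtuz*); -nez when the stem ends in a non-sibilant consonant (*ehoh*, *haun*); -ad when the stem ends in a vowel (*sevwi*, *zeo*, *pu*).
*zisoh* — final sound /h/ (a non-sibilant consonant) → -nez → *zisohnez*.
Since the final sound of *lezas* is /s/ (a sibilant), it takes -a, giving *lezasa*.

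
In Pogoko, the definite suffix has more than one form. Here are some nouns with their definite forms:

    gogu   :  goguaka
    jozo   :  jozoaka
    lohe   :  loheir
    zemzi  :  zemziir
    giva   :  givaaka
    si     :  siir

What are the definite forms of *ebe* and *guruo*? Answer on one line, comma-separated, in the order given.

ebeir, guruoaka

The pattern is front/back vowel harmony: -ir when the last vowel of the stem is a front vowel (*lohe*, *zemzi*, *si*); -aka when the last vowel of the stem is a back vowel (*gogu*, *jozo*, *giva*).
The last vowel of *ebe* is /e/, which is a front vowel, so the suffix is -ir, giving *ebeir*.
*guruo*: last vowel = /o/, a back vowel → -aka → *guruoaka*.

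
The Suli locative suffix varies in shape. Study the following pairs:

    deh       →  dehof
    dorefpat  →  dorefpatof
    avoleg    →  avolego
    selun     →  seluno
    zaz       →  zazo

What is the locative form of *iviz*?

The suffix is conditioned by the final consonant: -of when the stem ends in a voiceless consonant (*deh*, *dorefpat*); -o when the stem ends in a voiced consonant (*avoleg*, *selun*, *zaz*).
Since the final consonant of *iviz* is /z/ (voiced), it takes -o, giving *ivizo*.

ivizo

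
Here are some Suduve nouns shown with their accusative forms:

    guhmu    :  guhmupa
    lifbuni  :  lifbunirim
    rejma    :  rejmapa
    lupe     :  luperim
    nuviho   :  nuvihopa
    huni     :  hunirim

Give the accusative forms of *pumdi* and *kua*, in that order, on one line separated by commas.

Looking at the last vowel of each stem: -rim when the last vowel of the stem is a front vowel (*lifbuni*, *lupe*, *huni*); -pa when the last vowel of the stem is a back vowel (*guhmu*, *rejma*, *nuviho*).
Since the last vowel of *pumdi* is /i/ (a front vowel), it takes -rim, giving *pumdirim*.
*kua*: last vowel = /a/, a back vowel → -pa → *kuapa*.

pumdirim, kuapa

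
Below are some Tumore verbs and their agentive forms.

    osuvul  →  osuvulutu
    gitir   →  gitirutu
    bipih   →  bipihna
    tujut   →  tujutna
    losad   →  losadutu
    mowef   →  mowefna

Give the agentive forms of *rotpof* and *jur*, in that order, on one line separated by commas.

The suffix is conditioned by the final consonant: -na when the stem ends in a voiceless consonant (*bipih*, *tujut*, *mowef*); -utu when the stem ends in a voiced consonant (*osuvul*, *gitir*, *losad*).
*rotpof* — final consonant /f/ (voiceless) → -na → *rotpofna*.
*jur* — final consonant /r/ (voiced) → -utu → *jurutu*.

rotpofna, jurutu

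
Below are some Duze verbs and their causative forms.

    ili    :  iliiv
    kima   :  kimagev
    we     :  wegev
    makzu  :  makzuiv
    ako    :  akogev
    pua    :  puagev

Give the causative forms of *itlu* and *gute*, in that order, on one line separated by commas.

itluiv, gutegev

The pattern is height harmony: -iv when the last vowel of the stem is a high vowel (*ili*, *makzu*); -gev when the last vowel of the stem is a non-high vowel (*kima*, *we*, *ako*, *pua*).
Since the last vowel of *itlu* is /u/ (a high vowel), it takes -iv, giving *itluiv*.
*gute*: last vowel = /e/, a non-high vowel → -gev → *gutegev*.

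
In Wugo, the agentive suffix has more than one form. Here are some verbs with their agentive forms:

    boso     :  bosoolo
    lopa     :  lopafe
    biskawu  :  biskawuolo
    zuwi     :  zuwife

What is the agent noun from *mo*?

moolo

The pattern is rounding harmony: -olo when the last vowel of the stem is a rounded vowel (*boso*, *biskawu*); -fe when the last vowel of the stem is an unrounded vowel (*lopa*, *zuwi*).
*mo* — last vowel /o/ (a rounded vowel) → -olo → *moolo*.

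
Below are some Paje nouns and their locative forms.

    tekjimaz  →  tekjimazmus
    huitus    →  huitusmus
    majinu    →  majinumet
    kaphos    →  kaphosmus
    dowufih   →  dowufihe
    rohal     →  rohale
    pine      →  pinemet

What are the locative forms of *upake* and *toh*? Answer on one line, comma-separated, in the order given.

The suffix is conditioned by the final sound: -mus when the stem ends in a sibilant (*tekjimaz*, *huitus*, *kaphos*); -e when the stem ends in a non-sibilant consonant (*dowufih*, *rohal*); -met when the stem ends in a vowel (*majinu*, *pine*).
The final sound of *upake* is /e/, which is a vowel, so the suffix is -met, giving *upakemet*.
The final sound of *toh* is /h/, which is a non-sibilant consonant, so the suffix is -e, giving *tohe*.

upakemet, tohe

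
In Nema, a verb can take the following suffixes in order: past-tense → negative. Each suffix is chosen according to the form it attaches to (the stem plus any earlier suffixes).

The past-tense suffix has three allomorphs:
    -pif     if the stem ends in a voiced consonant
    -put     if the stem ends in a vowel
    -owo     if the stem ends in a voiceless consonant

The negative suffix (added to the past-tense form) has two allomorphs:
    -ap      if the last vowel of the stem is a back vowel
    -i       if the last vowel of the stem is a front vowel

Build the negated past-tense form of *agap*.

Since the final sound of *agap* is /p/ (a voiceless consonant), it takes -owo, giving *agapowo*.
The past-tense form *agapowo* — last vowel /o/ (a back vowel) → -ap → *agapowoap*.

agapowoap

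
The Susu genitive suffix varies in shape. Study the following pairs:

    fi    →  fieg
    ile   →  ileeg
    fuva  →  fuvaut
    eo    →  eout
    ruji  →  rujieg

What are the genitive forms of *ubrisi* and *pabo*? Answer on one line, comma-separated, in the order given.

ubrisieg, pabout

Looking at the last vowel of each stem: -eg when the last vowel of the stem is a front vowel (*fi*, *ile*, *ruji*); -ut when the last vowel of the stem is a back vowel (*fuva*, *eo*).
The last vowel of *ubrisi* is /i/, which is a front vowel, so the suffix is -eg, giving *ubrisieg*.
*pabo* — last vowel /o/ (a back vowel) → -ut → *pabout*.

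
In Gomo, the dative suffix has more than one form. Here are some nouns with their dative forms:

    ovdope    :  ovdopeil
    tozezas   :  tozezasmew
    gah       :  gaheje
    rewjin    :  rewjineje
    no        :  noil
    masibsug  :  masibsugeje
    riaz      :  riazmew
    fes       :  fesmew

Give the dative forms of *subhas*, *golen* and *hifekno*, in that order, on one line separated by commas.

subhasmew, goleneje, hifeknoil

The pattern is sibilance of the final sound: -mew when the stem ends in a sibilant (*tozezas*, *riaz*, *fes*); -eje when the stem ends in a non-sibilant consonant (*gah*, *rewjin*, *masibsug*); -il when the stem ends in a vowel (*ovdope*, *no*).
*subhas* — final sound /s/ (a sibilant) → -mew → *subhasmew*.
Since the final sound of *golen* is /n/ (a non-sibilant consonant), it takes -eje, giving *goleneje*.
*hifekno*: final sound = /o/, a vowel → -il → *hifeknoil*.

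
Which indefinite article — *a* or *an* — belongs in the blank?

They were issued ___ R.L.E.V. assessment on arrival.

The indefinite article is chosen by the initial *sound* of the following word, not its spelling.
The initialism *R.L.E.V.* is read letter by letter; the first letter, R, is pronounced /ɑr/, which begins with a vowel sound.
So the article is *an*: They were issued an R.L.E.V. assessment on arrival.

an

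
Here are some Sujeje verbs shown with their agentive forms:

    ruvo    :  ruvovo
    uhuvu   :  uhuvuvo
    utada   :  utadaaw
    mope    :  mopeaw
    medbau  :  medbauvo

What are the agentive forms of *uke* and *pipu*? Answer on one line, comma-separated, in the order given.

ukeaw, pipuvo

The alternation tracks the last vowel of the stem — -vo when the last vowel of the stem is a rounded vowel (*ruvo*, *uhuvu*, *medbau*); -aw when the last vowel of the stem is an unrounded vowel (*utada*, *mope*).
The last vowel of *uke* is /e/, which is an unrounded vowel, so the suffix is -aw, giving *ukeaw*.
*pipu*: last vowel = /u/, a rounded vowel → -vo → *pipuvo*.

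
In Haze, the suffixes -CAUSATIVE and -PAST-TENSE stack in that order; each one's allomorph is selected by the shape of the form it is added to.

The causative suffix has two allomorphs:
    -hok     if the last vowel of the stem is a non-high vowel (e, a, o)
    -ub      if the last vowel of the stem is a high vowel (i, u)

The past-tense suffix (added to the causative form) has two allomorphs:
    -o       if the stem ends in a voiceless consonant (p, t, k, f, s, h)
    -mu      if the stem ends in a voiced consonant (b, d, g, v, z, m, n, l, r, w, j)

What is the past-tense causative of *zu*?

zuubmu

Since the last vowel of *zu* is /u/ (a high vowel), it takes -ub, giving *zuub*.
Since the final consonant of the causative form *zuub* is /b/ (voiced), it takes -mu, giving *zuubmu*.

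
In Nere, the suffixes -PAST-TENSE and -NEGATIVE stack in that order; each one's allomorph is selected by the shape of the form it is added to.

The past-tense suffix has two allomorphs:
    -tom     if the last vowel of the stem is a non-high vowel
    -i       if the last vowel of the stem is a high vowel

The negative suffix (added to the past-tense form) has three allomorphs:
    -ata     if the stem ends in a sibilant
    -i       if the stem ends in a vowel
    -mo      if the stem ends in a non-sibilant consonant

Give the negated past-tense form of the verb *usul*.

*usul* — last vowel /u/ (a high vowel) → -i → *usuli*.
The past-tense form *usuli*: final sound = /i/, a vowel → -i → *usulii*.

usulii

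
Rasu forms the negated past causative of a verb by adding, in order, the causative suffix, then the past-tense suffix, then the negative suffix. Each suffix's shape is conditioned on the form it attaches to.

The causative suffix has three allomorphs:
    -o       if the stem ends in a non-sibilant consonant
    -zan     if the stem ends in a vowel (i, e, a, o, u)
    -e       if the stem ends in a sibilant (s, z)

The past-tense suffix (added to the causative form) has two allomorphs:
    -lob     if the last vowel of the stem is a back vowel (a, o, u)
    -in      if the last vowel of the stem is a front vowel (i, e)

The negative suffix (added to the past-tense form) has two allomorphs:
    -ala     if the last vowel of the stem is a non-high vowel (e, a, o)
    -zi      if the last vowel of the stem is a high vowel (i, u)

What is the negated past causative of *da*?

dazanlobala

*da* — final sound /a/ (a vowel) → -zan → *dazan*.
The causative form *dazan* — last vowel /a/ (a back vowel) → -lob → *dazanlob*.
The past-tense form *dazanlob* — last vowel /o/ (a non-high vowel) → -ala → *dazanlobala*.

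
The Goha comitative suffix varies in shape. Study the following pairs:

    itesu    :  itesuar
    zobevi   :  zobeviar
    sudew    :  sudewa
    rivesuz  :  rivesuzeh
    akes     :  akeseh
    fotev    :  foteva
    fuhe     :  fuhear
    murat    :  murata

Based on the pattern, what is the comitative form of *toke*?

The suffix is conditioned by the final sound: -eh when the stem ends in a sibilant (*rivesuz*, *akes*); -a when the stem ends in a non-sibilant consonant (*sudew*, *fotev*, *murat*); -ar when the stem ends in a vowel (*itesu*, *zobevi*, *fuhe*).
Since the final sound of *toke* is /e/ (a vowel), it takes -ar, giving *tokear*.

tokear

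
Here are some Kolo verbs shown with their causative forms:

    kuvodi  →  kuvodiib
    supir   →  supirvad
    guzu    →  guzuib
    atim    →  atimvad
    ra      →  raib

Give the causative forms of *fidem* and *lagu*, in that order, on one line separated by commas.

fidemvad, laguib

The suffix is conditioned by the final sound: -vad when the stem ends in a consonant (*supir*, *atim*); -ib when the stem ends in a vowel (*kuvodi*, *guzu*, *ra*).
*fidem*: final sound = /m/, a consonant → -vad → *fidemvad*.
*lagu*: final sound = /u/, a vowel → -ib → *laguib*.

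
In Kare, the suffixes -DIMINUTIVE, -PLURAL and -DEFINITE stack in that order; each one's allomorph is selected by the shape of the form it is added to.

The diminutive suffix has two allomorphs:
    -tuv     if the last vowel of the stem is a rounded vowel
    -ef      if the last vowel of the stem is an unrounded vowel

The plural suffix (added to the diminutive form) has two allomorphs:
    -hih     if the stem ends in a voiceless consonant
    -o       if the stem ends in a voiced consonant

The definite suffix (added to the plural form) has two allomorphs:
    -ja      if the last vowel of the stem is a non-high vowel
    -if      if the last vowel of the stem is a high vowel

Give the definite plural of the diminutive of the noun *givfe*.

*givfe*: last vowel = /e/, an unrounded vowel → -ef → *givfeef*.
The final consonant of the diminutive form *givfeef* is /f/, which is voiceless, so the plural suffix is -hih, giving *givfeefhih*.
The plural form *givfeefhih*: last vowel = /i/, a high vowel → -if → *givfeefhihif*.

givfeefhihif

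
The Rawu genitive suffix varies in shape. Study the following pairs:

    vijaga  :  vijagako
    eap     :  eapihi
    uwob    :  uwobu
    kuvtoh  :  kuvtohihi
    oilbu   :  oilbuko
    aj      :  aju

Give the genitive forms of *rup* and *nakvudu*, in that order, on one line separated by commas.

The pattern is voicing of the final sound: -ihi when the stem ends in a voiceless consonant (*eap*, *kuvtoh*); -u when the stem ends in a voiced consonant (*uwob*, *aj*); -ko when the stem ends in a vowel (*vijaga*, *oilbu*).
The final sound of *rup* is /p/, which is a voiceless consonant, so the suffix is -ihi, giving *rupihi*.
Since the final sound of *nakvudu* is /u/ (a vowel), it takes -ko, giving *nakvuduko*.

rupihi, nakvuduko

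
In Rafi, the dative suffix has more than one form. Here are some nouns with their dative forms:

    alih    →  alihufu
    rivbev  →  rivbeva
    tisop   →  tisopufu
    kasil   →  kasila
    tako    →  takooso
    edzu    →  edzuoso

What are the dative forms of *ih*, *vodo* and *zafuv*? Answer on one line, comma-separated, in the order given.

The alternation tracks the final sound of the stem — -ufu when the stem ends in a voiceless consonant (*alih*, *tisop*); -a when the stem ends in a voiced consonant (*rivbev*, *kasil*); -oso when the stem ends in a vowel (*tako*, *edzu*).
The final sound of *ih* is /h/, which is a voiceless consonant, so the suffix is -ufu, giving *ihufu*.
The final sound of *vodo* is /o/, which is a vowel, so the suffix is -oso, giving *vodooso*.
The final sound of *zafuv* is /v/, which is a voiced consonant, so the suffix is -a, giving *zafuva*.

ihufu, vodooso, zafuva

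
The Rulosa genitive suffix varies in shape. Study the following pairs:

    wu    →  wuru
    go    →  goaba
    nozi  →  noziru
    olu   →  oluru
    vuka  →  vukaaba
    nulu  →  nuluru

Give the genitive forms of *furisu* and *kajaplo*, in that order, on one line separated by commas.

furisuru, kajaploaba

The alternation tracks the last vowel of the stem — -ru when the last vowel of the stem is a high vowel (*wu*, *nozi*, *olu*, *nulu*); -aba when the last vowel of the stem is a non-high vowel (*go*, *vuka*).
*furisu* — last vowel /u/ (a high vowel) → -ru → *furisuru*.
The last vowel of *kajaplo* is /o/, which is a non-high vowel, so the suffix is -aba, giving *kajaploaba*.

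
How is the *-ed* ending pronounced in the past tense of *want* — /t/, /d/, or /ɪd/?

The stem *want* ends in /t/ or /d/.
The -ed suffix is realized as /ɪd/ after /t, d/; as /t/ after other voiceless consonants; and as /d/ after other voiced sounds.
So -ed on *want* is pronounced /ɪd/.

/ɪd/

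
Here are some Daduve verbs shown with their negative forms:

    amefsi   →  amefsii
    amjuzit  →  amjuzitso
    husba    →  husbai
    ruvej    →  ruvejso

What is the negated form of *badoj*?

Looking at the final sound of each stem: -so when the stem ends in a consonant (*amjuzit*, *ruvej*); -i when the stem ends in a vowel (*amefsi*, *husba*).
*badoj* — final sound /j/ (a consonant) → -so → *badojso*.

badojso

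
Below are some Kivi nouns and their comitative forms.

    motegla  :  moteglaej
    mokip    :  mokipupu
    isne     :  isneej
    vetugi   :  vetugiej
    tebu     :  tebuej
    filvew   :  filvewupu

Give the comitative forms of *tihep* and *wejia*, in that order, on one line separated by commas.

The suffix is conditioned by the final sound: -upu when the stem ends in a consonant (*mokip*, *filvew*); -ej when the stem ends in a vowel (*motegla*, *isne*, *vetugi*, *tebu*).
The final sound of *tihep* is /p/, which is a consonant, so the suffix is -upu, giving *tihepupu*.
*wejia*: final sound = /a/, a vowel → -ej → *wejiaej*.

tihepupu, wejiaej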